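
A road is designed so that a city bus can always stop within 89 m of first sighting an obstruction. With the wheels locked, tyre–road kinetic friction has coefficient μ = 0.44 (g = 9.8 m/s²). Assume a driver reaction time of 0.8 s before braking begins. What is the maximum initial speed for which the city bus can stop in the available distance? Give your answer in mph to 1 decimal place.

a = μg = 0.44 × 9.8 = 4.312 m/s².
Stopping distance: v·t_r + v²/(2a) = 89 with t_r = 0.8 s and a = 4.312 m/s².
So v² + 6.899 v − 767.54 = 0.
Positive root: v = −a·t_r + √((a·t_r)² + 2a·d) = −3.450 + √(11.903 + 767.54) = 24.4685 m/s.
24.4685 m/s ÷ 0.44704 = 54.734 mph.

Maximum speed ≈ 54.7 mph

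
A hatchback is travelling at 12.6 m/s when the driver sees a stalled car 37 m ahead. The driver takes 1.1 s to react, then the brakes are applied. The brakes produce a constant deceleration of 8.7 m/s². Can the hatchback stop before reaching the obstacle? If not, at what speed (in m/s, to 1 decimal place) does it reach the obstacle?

Reaction distance = 12.6000 × 1.1 = 13.860 m.
Braking distance = v²/(2a) = 158.760 / 17.400 = 9.124 m.
Total stopping distance = 13.860 + 9.124 = 22.984 m, vs 37 m available — it stops with 37 − 22.984 = 14.016 m to spare.

Yes — it stops about 14.0 m short of the obstacle, so it never reaches it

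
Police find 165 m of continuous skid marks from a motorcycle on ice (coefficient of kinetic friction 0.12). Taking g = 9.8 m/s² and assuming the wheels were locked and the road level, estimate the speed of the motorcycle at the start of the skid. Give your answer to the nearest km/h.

Deceleration a = μg = 0.12 × 9.8 = 1.176 m/s².
v = √(2a·d) = √(2 × 1.176 × 165) = √388.080 = 19.6997 m/s.
= 19.6997 × 3.6 = 70.919 km/h.

Initial speed ≈ 71 km/h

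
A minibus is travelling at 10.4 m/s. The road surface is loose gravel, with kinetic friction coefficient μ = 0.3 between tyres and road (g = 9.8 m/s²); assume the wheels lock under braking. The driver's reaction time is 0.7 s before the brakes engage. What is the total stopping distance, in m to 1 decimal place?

Total stopping distance ≈ 25.7 m

a = μg = 0.3 × 9.8 = 2.940 m/s².
Reaction distance = v·t_r = 10.4000 × 0.7 = 7.280 m.
Braking distance = v²/(2a) = 10.4000² / (2 × 2.940) = 108.160 / 5.880 = 18.395 m.
Total = 7.280 + 18.395 = 25.675 m.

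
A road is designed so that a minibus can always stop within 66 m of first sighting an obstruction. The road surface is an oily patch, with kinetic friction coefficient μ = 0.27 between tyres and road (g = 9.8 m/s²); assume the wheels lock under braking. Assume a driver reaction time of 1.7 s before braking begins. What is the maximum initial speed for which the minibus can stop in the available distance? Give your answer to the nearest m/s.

Maximum speed ≈ 15 m/s

a = μg = 0.27 × 9.8 = 2.646 m/s².
Stopping distance: v·t_r + v²/(2a) = 66 with t_r = 1.7 s and a = 2.646 m/s².
So v² + 8.996 v − 349.27 = 0.
Positive root: v = −a·t_r + √((a·t_r)² + 2a·d) = −4.498 + √(20.232 + 349.27) = 14.7244 m/s.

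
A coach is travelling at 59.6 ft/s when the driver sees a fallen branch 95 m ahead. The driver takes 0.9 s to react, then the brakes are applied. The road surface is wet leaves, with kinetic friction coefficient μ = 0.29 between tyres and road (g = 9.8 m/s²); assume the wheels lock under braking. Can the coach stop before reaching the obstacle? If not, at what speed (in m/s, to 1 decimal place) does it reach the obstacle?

59.6 ft/s × 0.3048 = 18.1661 m/s.
a = μg = 0.29 × 9.8 = 2.842 m/s².
Reaction distance = 18.1661 × 0.9 = 16.349 m.
Braking distance = v²/(2a) = 330.007 / 5.684 = 58.059 m.
Total stopping distance = 16.349 + 58.059 = 74.408 m, vs 95 m available — it stops with 95 − 74.408 = 20.592 m to spare.

Yes — it stops about 20.6 m short of the obstacle, so it never reaches it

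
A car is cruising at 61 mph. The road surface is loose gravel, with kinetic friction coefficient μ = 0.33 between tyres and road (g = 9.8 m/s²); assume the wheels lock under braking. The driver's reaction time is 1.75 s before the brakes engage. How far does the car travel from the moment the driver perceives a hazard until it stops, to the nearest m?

Total stopping distance ≈ 163 m

61 mph × 0.44704 = 27.2694 m/s.
a = μg = 0.33 × 9.8 = 3.234 m/s².
Reaction distance = v·t_r = 27.2694 × 1.75 = 47.721 m.
Braking distance = v²/(2a) = 27.2694² / (2 × 3.234) = 743.620 / 6.468 = 114.969 m.
Total = 47.721 + 114.969 = 162.690 m.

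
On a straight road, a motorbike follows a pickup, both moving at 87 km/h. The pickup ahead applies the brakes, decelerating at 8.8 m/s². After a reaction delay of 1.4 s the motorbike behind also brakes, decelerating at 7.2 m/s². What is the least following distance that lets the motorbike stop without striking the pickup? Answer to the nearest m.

Minimum gap ≈ 41 m

87 km/h ÷ 3.6 = 24.1667 m/s.
Leader travels v²/(2a_L) = 584.029 / 17.600 = 33.183 m before stopping.
Follower covers v·t_r = 24.1667 × 1.4 = 33.833 m while reacting, then v²/(2a_F) = 584.029 / 14.400 = 40.558 m while braking, for a total of 33.833 + 40.558 = 74.391 m.
Since a_F ≤ a_L and the follower starts braking later, the follower is never slower than the leader, so the closest approach is when both have stopped.
Minimum gap = 74.391 − 33.183 = 41.208 m.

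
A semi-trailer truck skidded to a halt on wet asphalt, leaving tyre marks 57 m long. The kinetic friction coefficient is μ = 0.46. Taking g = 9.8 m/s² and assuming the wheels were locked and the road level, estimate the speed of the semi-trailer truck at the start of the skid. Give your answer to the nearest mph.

Deceleration a = μg = 0.46 × 9.8 = 4.508 m/s².
v = √(2a·d) = √(2 × 4.508 × 57) = √513.912 = 22.6696 m/s.
= 22.6696 ÷ 0.44704 = 50.710 mph.

Initial speed ≈ 51 mph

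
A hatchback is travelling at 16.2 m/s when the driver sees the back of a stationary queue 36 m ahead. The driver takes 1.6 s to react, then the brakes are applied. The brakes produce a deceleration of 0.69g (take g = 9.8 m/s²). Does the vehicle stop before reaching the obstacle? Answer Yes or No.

a = 0.69 × 9.8 = 6.762 m/s².
Reaction distance = 16.2000 × 1.6 = 25.920 m.
Braking distance = v²/(2a) = 262.440 / 13.524 = 19.406 m.
Total stopping distance = 25.920 + 19.406 = 45.326 m, vs 36 m available — it cannot stop in time and overshoots by 45.326 − 36 = 9.326 m.

No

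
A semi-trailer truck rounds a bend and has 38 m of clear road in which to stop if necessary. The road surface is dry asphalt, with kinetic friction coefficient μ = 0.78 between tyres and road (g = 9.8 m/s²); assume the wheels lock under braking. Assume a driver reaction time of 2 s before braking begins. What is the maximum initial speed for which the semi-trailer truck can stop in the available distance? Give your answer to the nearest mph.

Maximum speed ≈ 30 mph

a = μg = 0.78 × 9.8 = 7.644 m/s².
Stopping distance: v·t_r + v²/(2a) = 38 with t_r = 2 s and a = 7.644 m/s².
So v² + 30.576 v − 580.94 = 0.
Positive root: v = −a·t_r + √((a·t_r)² + 2a·d) = −15.288 + √(233.723 + 580.94) = 13.2543 m/s.
13.2543 m/s ÷ 0.44704 = 29.649 mph.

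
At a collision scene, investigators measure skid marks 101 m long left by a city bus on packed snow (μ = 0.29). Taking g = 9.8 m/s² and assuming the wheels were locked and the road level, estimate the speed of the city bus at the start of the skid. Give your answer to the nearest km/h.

Initial speed ≈ 86 km/h

Deceleration a = μg = 0.29 × 9.8 = 2.842 m/s².
v = √(2a·d) = √(2 × 2.842 × 101) = √574.084 = 23.9601 m/s.
= 23.9601 × 3.6 = 86.256 km/h.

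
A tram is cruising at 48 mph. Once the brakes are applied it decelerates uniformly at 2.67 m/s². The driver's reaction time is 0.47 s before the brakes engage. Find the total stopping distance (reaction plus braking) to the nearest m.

Total stopping distance ≈ 96 m

48 mph × 0.44704 = 21.4579 m/s.
Reaction distance = v·t_r = 21.4579 × 0.47 = 10.085 m.
Braking distance = v²/(2a) = 21.4579² / (2 × 2.670) = 460.441 / 5.340 = 86.225 m.
Total = 10.085 + 86.225 = 96.310 m.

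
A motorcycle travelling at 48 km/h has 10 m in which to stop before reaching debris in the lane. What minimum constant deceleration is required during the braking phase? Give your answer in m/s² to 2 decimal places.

48 km/h ÷ 3.6 = 13.3333 m/s.
v² = 2a·d ⇒ a = v²/(2d) = 13.3333² / (2 × 10.000) = 177.777 / 20.000 = 8.8888 m/s².

Required deceleration ≈ 8.89 m/s²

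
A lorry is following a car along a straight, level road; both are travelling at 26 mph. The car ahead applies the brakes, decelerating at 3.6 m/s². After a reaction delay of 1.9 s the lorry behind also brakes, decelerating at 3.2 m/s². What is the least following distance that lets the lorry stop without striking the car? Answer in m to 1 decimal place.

Minimum gap ≈ 24.4 m

26 mph × 0.44704 = 11.6230 m/s.
Leader travels v²/(2a_L) = 135.094 / 7.200 = 18.763 m before stopping.
Follower covers v·t_r = 11.6230 × 1.9 = 22.084 m while reacting, then v²/(2a_F) = 135.094 / 6.400 = 21.108 m while braking, for a total of 22.084 + 21.108 = 43.192 m.
Since a_F ≤ a_L and the follower starts braking later, the follower is never slower than the leader, so the closest approach is when both have stopped.
Minimum gap = 43.192 − 18.763 = 24.429 m.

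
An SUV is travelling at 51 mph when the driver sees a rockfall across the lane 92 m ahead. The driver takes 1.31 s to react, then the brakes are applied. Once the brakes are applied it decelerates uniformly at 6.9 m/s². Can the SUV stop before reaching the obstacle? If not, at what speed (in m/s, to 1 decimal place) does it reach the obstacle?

51 mph × 0.44704 = 22.7990 m/s.
Reaction distance = 22.7990 × 1.31 = 29.867 m.
Braking distance = v²/(2a) = 519.794 / 13.800 = 37.666 m.
Total stopping distance = 29.867 + 37.666 = 67.533 m, vs 92 m available — it stops with 92 − 67.533 = 24.467 m to spare.

Yes — it stops about 24.5 m short of the obstacle, so it never reaches it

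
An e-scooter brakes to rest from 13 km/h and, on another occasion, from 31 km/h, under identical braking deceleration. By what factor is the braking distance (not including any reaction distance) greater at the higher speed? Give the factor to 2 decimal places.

Braking distance d = v²/(2a), so with a fixed, d ∝ v².
Factor = (31/13)² = 2.3846² = 5.6863.

Factor ≈ 5.69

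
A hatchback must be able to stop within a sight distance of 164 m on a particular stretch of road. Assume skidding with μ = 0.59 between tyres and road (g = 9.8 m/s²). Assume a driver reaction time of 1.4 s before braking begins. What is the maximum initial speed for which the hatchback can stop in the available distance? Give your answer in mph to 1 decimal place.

Maximum speed ≈ 81.0 mph

a = μg = 0.59 × 9.8 = 5.782 m/s².
Stopping distance: v·t_r + v²/(2a) = 164 with t_r = 1.4 s and a = 5.782 m/s².
So v² + 16.190 v − 1896.50 = 0.
Positive root: v = −a·t_r + √((a·t_r)² + 2a·d) = −8.095 + √(65.529 + 1896.50) = 36.1998 m/s.
36.1998 m/s ÷ 0.44704 = 80.977 mph.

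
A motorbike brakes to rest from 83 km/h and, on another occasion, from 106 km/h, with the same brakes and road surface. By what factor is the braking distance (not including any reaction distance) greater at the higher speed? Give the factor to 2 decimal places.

Braking distance d = v²/(2a), so with a fixed, d ∝ v².
Factor = (106/83)² = 1.2771² = 1.6310.

Factor ≈ 1.63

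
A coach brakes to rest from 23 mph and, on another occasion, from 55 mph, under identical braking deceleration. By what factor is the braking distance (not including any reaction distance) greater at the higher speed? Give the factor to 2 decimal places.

Braking distance d = v²/(2a), so with a fixed, d ∝ v².
Factor = (55/23)² = 2.3913² = 5.7183.

Factor ≈ 5.72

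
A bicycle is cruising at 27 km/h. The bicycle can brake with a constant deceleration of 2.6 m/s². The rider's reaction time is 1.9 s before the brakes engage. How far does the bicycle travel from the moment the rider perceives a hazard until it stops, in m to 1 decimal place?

Total stopping distance ≈ 25.1 m

27 km/h ÷ 3.6 = 7.5000 m/s.
Reaction distance = v·t_r = 7.5000 × 1.9 = 14.250 m.
Braking distance = v²/(2a) = 7.5000² / (2 × 2.600) = 56.250 / 5.200 = 10.817 m.
Total = 14.250 + 10.817 = 25.067 m.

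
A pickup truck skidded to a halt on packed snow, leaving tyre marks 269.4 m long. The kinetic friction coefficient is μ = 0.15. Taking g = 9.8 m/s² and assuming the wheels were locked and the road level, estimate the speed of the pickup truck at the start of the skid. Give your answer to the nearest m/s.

Initial speed ≈ 28 m/s

Deceleration a = μg = 0.15 × 9.8 = 1.470 m/s².
v = √(2a·d) = √(2 × 1.470 × 269.4) = √792.036 = 28.1431 m/s.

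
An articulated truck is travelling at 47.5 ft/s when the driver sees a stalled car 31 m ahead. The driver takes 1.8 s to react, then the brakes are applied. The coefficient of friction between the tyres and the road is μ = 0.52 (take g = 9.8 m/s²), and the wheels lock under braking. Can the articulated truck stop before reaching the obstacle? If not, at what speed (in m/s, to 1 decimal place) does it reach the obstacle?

No — it strikes the obstacle at 12.6 m/s

47.5 ft/s × 0.3048 = 14.4780 m/s.
a = μg = 0.52 × 9.8 = 5.096 m/s².
Reaction distance = 14.4780 × 1.8 = 26.060 m.
Braking distance needed to stop: v²/(2a) = 209.612 / 10.192 = 20.566 m, so total needed = 26.060 + 20.566 = 46.626 m > 31 m — it cannot stop.
Distance remaining when braking begins: 31 − 26.060 = 4.940 m.
v² = v₀² − 2a·d = 209.612 − 2 × 5.096 × 4.940 = 159.264 m²/s².
v = √159.264 = 12.620 m/s.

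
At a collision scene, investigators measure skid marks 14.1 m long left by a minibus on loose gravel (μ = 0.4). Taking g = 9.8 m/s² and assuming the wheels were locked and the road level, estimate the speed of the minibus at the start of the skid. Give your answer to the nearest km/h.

Deceleration a = μg = 0.4 × 9.8 = 3.920 m/s².
v = √(2a·d) = √(2 × 3.920 × 14.1) = √110.544 = 10.5140 m/s.
= 10.5140 × 3.6 = 37.850 km/h.

Initial speed ≈ 38 km/h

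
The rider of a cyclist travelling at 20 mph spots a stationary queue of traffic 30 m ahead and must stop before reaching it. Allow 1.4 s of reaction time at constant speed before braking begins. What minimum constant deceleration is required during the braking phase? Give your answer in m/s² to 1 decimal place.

20 mph × 0.44704 = 8.9408 m/s.
Distance covered during reaction = 8.9408 × 1.4 = 12.517 m.
Distance available for braking: 30 − 12.517 = 17.483 m.
v² = 2a·d ⇒ a = v²/(2d) = 8.9408² / (2 × 17.483) = 79.938 / 34.966 = 2.2862 m/s².

Required deceleration ≈ 2.3 m/s²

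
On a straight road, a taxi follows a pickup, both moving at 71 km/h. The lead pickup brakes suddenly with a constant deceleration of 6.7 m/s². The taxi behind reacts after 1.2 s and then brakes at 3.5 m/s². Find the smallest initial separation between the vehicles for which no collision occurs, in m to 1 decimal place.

Minimum gap ≈ 50.2 m

71 km/h ÷ 3.6 = 19.7222 m/s.
Leader travels v²/(2a_L) = 388.965 / 13.400 = 29.027 m before stopping.
Follower covers v·t_r = 19.7222 × 1.2 = 23.667 m while reacting, then v²/(2a_F) = 388.965 / 7.000 = 55.566 m while braking, for a total of 23.667 + 55.566 = 79.233 m.
Since a_F ≤ a_L and the follower starts braking later, the follower is never slower than the leader, so the closest approach is when both have stopped.
Minimum gap = 79.233 − 29.027 = 50.206 m.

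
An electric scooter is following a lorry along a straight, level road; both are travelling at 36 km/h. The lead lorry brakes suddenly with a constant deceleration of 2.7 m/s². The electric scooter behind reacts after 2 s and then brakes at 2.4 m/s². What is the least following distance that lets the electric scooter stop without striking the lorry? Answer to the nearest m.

36 km/h ÷ 3.6 = 10.0000 m/s.
Leader travels v²/(2a_L) = 100.000 / 5.400 = 18.519 m before stopping.
Follower covers v·t_r = 10.0000 × 2 = 20.000 m while reacting, then v²/(2a_F) = 100.000 / 4.800 = 20.833 m while braking, for a total of 20.000 + 20.833 = 40.833 m.
Since a_F ≤ a_L and the follower starts braking later, the follower is never slower than the leader, so the closest approach is when both have stopped.
Minimum gap = 40.833 − 18.519 = 22.314 m.

Minimum gap ≈ 22 m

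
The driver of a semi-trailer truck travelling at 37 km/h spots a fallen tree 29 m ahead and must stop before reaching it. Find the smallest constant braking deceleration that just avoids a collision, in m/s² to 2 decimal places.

37 km/h ÷ 3.6 = 10.2778 m/s.
v² = 2a·d ⇒ a = v²/(2d) = 10.2778² / (2 × 29.000) = 105.633 / 58.000 = 1.8213 m/s².

Required deceleration ≈ 1.82 m/s²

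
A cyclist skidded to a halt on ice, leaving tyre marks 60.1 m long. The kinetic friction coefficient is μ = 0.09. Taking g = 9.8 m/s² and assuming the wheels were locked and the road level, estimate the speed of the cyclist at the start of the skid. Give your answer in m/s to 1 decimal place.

Initial speed ≈ 10.3 m/s

Deceleration a = μg = 0.09 × 9.8 = 0.882 m/s².
v = √(2a·d) = √(2 × 0.882 × 60.1) = √106.016 = 10.2964 m/s.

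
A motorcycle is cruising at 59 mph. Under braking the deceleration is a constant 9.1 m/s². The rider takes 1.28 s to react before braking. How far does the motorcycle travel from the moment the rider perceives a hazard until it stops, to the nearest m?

Total stopping distance ≈ 72 m

59 mph × 0.44704 = 26.3754 m/s.
Reaction distance = v·t_r = 26.3754 × 1.28 = 33.761 m.
Braking distance = v²/(2a) = 26.3754² / (2 × 9.100) = 695.662 / 18.200 = 38.223 m.
Total = 33.761 + 38.223 = 71.984 m.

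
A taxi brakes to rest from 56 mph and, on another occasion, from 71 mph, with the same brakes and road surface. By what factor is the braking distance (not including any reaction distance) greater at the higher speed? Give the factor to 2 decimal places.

Braking distance d = v²/(2a), so with a fixed, d ∝ v².
Factor = (71/56)² = 1.2679² = 1.6076.

Factor ≈ 1.61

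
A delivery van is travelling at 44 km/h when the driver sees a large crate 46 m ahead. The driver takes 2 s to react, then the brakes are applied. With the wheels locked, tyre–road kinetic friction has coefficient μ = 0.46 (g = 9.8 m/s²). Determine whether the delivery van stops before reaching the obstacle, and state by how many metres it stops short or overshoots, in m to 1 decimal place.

Yes — it stops 5.0 m short of the obstacle

44 km/h ÷ 3.6 = 12.2222 m/s.
a = μg = 0.46 × 9.8 = 4.508 m/s².
Reaction distance = 12.2222 × 2 = 24.444 m.
Braking distance = v²/(2a) = 149.382 / 9.016 = 16.569 m.
Total stopping distance = 24.444 + 16.569 = 41.013 m, vs 46 m available — it stops with 46 − 41.013 = 4.987 m to spare.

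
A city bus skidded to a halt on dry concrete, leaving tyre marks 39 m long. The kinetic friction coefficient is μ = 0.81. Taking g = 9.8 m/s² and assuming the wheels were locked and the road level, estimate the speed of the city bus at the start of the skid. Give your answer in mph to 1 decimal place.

Initial speed ≈ 55.7 mph

Deceleration a = μg = 0.81 × 9.8 = 7.938 m/s².
v = √(2a·d) = √(2 × 7.938 × 39) = √619.164 = 24.8830 m/s.
= 24.8830 ÷ 0.44704 = 55.662 mph.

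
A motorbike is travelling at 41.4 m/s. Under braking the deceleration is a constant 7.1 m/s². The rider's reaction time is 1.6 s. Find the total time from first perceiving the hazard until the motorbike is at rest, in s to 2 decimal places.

Braking time = v/a = 41.4000 / 7.100 = 5.831 s.
Total = 1.6 + 5.831 = 7.431 s.

Total time ≈ 7.43 s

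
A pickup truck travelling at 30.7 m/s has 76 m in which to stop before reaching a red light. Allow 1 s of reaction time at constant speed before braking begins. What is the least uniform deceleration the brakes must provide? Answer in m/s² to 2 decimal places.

Required deceleration ≈ 10.40 m/s²

Distance covered during reaction = 30.7000 × 1 = 30.700 m.
Distance available for braking: 76 − 30.700 = 45.300 m.
v² = 2a·d ⇒ a = v²/(2d) = 30.7000² / (2 × 45.300) = 942.490 / 90.600 = 10.4028 m/s².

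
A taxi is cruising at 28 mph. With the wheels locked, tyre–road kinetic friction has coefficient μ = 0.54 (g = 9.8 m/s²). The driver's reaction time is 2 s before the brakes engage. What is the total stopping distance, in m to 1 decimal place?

28 mph × 0.44704 = 12.5171 m/s.
a = μg = 0.54 × 9.8 = 5.292 m/s².
Reaction distance = v·t_r = 12.5171 × 2 = 25.034 m.
Braking distance = v²/(2a) = 12.5171² / (2 × 5.292) = 156.678 / 10.584 = 14.803 m.
Total = 25.034 + 14.803 = 39.837 m.

Total stopping distance ≈ 39.8 m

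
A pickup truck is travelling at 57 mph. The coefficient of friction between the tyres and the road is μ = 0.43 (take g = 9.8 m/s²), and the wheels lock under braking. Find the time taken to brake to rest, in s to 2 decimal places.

Braking time ≈ 6.05 s

57 mph × 0.44704 = 25.4813 m/s.
a = μg = 0.43 × 9.8 = 4.214 m/s².
Braking time = v/a = 25.4813 / 4.214 = 6.047 s.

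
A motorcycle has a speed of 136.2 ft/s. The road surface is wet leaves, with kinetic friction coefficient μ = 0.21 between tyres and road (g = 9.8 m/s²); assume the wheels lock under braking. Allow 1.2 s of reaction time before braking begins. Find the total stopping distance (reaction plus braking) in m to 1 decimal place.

136.2 ft/s × 0.3048 = 41.5138 m/s.
a = μg = 0.21 × 9.8 = 2.058 m/s².
Reaction distance = v·t_r = 41.5138 × 1.2 = 49.817 m.
Braking distance = v²/(2a) = 41.5138² / (2 × 2.058) = 1723.396 / 4.116 = 418.707 m.
Total = 49.817 + 418.707 = 468.524 m.

Total stopping distance ≈ 468.5 m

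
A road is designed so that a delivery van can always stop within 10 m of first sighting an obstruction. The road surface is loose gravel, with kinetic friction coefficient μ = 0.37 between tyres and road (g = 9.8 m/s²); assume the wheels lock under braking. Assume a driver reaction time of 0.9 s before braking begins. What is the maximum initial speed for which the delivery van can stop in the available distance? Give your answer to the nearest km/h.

Maximum speed ≈ 21 km/h

a = μg = 0.37 × 9.8 = 3.626 m/s².
Stopping distance: v·t_r + v²/(2a) = 10 with t_r = 0.9 s and a = 3.626 m/s².
So v² + 6.527 v − 72.52 = 0.
Positive root: v = −a·t_r + √((a·t_r)² + 2a·d) = −3.263 + √(10.647 + 72.52) = 5.8566 m/s.
5.8566 m/s × 3.6 = 21.084 km/h.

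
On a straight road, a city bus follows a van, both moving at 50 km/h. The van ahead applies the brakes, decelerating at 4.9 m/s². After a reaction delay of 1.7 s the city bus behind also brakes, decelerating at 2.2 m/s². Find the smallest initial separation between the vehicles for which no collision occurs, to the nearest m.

50 km/h ÷ 3.6 = 13.8889 m/s.
Leader travels v²/(2a_L) = 192.902 / 9.800 = 19.684 m before stopping.
Follower covers v·t_r = 13.8889 × 1.7 = 23.611 m while reacting, then v²/(2a_F) = 192.902 / 4.400 = 43.841 m while braking, for a total of 23.611 + 43.841 = 67.452 m.
Since a_F ≤ a_L and the follower starts braking later, the follower is never slower than the leader, so the closest approach is when both have stopped.
Minimum gap = 67.452 − 19.684 = 47.768 m.

Minimum gap ≈ 48 m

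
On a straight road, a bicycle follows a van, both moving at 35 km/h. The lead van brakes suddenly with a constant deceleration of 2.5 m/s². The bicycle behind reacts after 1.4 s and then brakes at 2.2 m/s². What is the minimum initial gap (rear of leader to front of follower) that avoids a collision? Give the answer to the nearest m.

Minimum gap ≈ 16 m

35 km/h ÷ 3.6 = 9.7222 m/s.
Leader travels v²/(2a_L) = 94.521 / 5.000 = 18.904 m before stopping.
Follower covers v·t_r = 9.7222 × 1.4 = 13.611 m while reacting, then v²/(2a_F) = 94.521 / 4.400 = 21.482 m while braking, for a total of 13.611 + 21.482 = 35.093 m.
Since a_F ≤ a_L and the follower starts braking later, the follower is never slower than the leader, so the closest approach is when both have stopped.
Minimum gap = 35.093 − 18.904 = 16.189 m.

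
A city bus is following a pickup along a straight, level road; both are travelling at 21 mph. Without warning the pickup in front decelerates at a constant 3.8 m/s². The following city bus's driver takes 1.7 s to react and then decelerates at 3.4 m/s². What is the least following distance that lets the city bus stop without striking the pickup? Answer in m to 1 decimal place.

21 mph × 0.44704 = 9.3878 m/s.
Leader travels v²/(2a_L) = 88.131 / 7.600 = 11.596 m before stopping.
Follower covers v·t_r = 9.3878 × 1.7 = 15.959 m while reacting, then v²/(2a_F) = 88.131 / 6.800 = 12.960 m while braking, for a total of 15.959 + 12.960 = 28.919 m.
Since a_F ≤ a_L and the follower starts braking later, the follower is never slower than the leader, so the closest approach is when both have stopped.
Minimum gap = 28.919 − 11.596 = 17.323 m.

Minimum gap ≈ 17.3 m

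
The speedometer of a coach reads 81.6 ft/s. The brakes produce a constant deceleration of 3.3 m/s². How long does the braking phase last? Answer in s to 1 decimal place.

Braking time ≈ 7.5 s

81.6 ft/s × 0.3048 = 24.8717 m/s.
Braking time = v/a = 24.8717 / 3.300 = 7.537 s.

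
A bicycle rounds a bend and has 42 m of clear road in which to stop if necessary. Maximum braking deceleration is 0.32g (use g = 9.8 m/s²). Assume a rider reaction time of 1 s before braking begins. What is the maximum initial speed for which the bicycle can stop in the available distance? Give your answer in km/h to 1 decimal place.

a = 0.32 × 9.8 = 3.136 m/s².
Stopping distance: v·t_r + v²/(2a) = 42 with t_r = 1 s and a = 3.136 m/s².
So v² + 6.272 v − 263.42 = 0.
Positive root: v = −a·t_r + √((a·t_r)² + 2a·d) = −3.136 + √(9.834 + 263.42) = 13.3944 m/s.
13.3944 m/s × 3.6 = 48.220 km/h.

Maximum speed ≈ 48.2 km/h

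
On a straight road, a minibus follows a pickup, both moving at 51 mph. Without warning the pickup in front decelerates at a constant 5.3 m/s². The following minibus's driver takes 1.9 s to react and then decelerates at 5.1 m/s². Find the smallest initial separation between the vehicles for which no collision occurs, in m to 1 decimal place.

51 mph × 0.44704 = 22.7990 m/s.
Leader travels v²/(2a_L) = 519.794 / 10.600 = 49.037 m before stopping.
Follower covers v·t_r = 22.7990 × 1.9 = 43.318 m while reacting, then v²/(2a_F) = 519.794 / 10.200 = 50.960 m while braking, for a total of 43.318 + 50.960 = 94.278 m.
Since a_F ≤ a_L and the follower starts braking later, the follower is never slower than the leader, so the closest approach is when both have stopped.
Minimum gap = 94.278 − 49.037 = 45.241 m.

Minimum gap ≈ 45.2 m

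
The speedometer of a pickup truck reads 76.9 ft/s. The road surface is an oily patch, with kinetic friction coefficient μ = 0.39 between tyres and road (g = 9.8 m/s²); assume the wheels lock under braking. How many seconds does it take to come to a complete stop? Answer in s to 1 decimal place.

76.9 ft/s × 0.3048 = 23.4391 m/s.
a = μg = 0.39 × 9.8 = 3.822 m/s².
Braking time = v/a = 23.4391 / 3.822 = 6.133 s.

Braking time ≈ 6.1 s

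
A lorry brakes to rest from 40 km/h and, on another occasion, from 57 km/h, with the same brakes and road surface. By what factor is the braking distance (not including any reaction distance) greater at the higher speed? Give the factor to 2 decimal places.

Factor ≈ 2.03

Braking distance d = v²/(2a), so with a fixed, d ∝ v².
Factor = (57/40)² = 1.4250² = 2.0306.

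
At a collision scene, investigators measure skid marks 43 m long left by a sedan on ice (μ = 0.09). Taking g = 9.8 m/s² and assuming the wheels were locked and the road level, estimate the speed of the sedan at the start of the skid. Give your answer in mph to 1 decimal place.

Deceleration a = μg = 0.09 × 9.8 = 0.882 m/s².
v = √(2a·d) = √(2 × 0.882 × 43) = √75.852 = 8.7093 m/s.
= 8.7093 ÷ 0.44704 = 19.482 mph.

Initial speed ≈ 19.5 mph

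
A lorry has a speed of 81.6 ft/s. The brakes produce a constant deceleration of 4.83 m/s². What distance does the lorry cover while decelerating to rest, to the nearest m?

81.6 ft/s × 0.3048 = 24.8717 m/s.
Braking distance = v²/(2a) = 24.8717² / (2 × 4.830) = 618.601 / 9.660 = 64.037 m.

Braking distance ≈ 64 m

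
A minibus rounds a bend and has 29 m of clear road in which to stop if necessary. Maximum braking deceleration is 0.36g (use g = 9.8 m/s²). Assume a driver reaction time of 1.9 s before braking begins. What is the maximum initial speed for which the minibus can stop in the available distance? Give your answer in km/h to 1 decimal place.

a = 0.36 × 9.8 = 3.528 m/s².
Stopping distance: v·t_r + v²/(2a) = 29 with t_r = 1.9 s and a = 3.528 m/s².
So v² + 13.406 v − 204.62 = 0.
Positive root: v = −a·t_r + √((a·t_r)² + 2a·d) = −6.703 + √(44.930 + 204.62) = 9.0942 m/s.
9.0942 m/s × 3.6 = 32.739 km/h.

Maximum speed ≈ 32.7 km/h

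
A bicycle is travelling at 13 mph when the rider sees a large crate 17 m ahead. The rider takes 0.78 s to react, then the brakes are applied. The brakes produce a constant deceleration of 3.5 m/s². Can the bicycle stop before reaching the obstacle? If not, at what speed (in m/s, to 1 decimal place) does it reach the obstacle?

Yes — it stops about 7.6 m short of the obstacle, so it never reaches it

13 mph × 0.44704 = 5.8115 m/s.
Reaction distance = 5.8115 × 0.78 = 4.533 m.
Braking distance = v²/(2a) = 33.774 / 7.000 = 4.825 m.
Total stopping distance = 4.533 + 4.825 = 9.358 m, vs 17 m available — it stops with 17 − 9.358 = 7.642 m to spare.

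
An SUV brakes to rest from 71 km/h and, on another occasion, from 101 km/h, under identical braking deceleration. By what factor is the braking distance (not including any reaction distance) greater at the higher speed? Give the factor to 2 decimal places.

Braking distance d = v²/(2a), so with a fixed, d ∝ v².
Factor = (101/71)² = 1.4225² = 2.0235.

Factor ≈ 2.02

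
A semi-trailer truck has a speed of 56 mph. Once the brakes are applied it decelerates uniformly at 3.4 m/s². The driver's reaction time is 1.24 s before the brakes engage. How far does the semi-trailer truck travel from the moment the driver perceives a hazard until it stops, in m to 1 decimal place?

56 mph × 0.44704 = 25.0342 m/s.
Reaction distance = v·t_r = 25.0342 × 1.24 = 31.042 m.
Braking distance = v²/(2a) = 25.0342² / (2 × 3.400) = 626.711 / 6.800 = 92.163 m.
Total = 31.042 + 92.163 = 123.205 m.

Total stopping distance ≈ 123.2 m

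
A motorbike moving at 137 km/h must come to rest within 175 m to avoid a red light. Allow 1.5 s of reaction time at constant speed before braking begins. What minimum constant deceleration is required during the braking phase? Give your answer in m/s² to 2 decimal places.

137 km/h ÷ 3.6 = 38.0556 m/s.
Distance covered during reaction = 38.0556 × 1.5 = 57.083 m.
Distance available for braking: 175 − 57.083 = 117.917 m.
v² = 2a·d ⇒ a = v²/(2d) = 38.0556² / (2 × 117.917) = 1448.229 / 235.834 = 6.1409 m/s².

Required deceleration ≈ 6.14 m/s²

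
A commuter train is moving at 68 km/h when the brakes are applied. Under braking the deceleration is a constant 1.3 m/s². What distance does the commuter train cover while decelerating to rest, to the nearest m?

68 km/h ÷ 3.6 = 18.8889 m/s.
Braking distance = v²/(2a) = 18.8889² / (2 × 1.300) = 356.791 / 2.600 = 137.227 m.

Braking distance ≈ 137 m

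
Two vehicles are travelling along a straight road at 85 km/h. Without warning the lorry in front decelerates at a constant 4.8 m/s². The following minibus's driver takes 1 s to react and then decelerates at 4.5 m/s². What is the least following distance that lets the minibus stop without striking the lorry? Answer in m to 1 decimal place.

85 km/h ÷ 3.6 = 23.6111 m/s.
Leader travels v²/(2a_L) = 557.484 / 9.600 = 58.071 m before stopping.
Follower covers v·t_r = 23.6111 × 1 = 23.611 m while reacting, then v²/(2a_F) = 557.484 / 9.000 = 61.943 m while braking, for a total of 23.611 + 61.943 = 85.554 m.
Since a_F ≤ a_L and the follower starts braking later, the follower is never slower than the leader, so the closest approach is when both have stopped.
Minimum gap = 85.554 − 58.071 = 27.483 m.

Minimum gap ≈ 27.5 m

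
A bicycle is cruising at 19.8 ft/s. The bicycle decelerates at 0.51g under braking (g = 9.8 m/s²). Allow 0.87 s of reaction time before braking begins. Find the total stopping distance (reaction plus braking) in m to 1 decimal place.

Total stopping distance ≈ 8.9 m

19.8 ft/s × 0.3048 = 6.0350 m/s.
a = 0.51 × 9.8 = 4.998 m/s².
Reaction distance = v·t_r = 6.0350 × 0.87 = 5.250 m.
Braking distance = v²/(2a) = 6.0350² / (2 × 4.998) = 36.421 / 9.996 = 3.644 m.
Total = 5.250 + 3.644 = 8.894 m.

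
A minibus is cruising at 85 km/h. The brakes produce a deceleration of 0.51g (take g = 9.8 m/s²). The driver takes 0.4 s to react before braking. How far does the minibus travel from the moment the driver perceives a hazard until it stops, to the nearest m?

85 km/h ÷ 3.6 = 23.6111 m/s.
a = 0.51 × 9.8 = 4.998 m/s².
Reaction distance = v·t_r = 23.6111 × 0.4 = 9.444 m.
Braking distance = v²/(2a) = 23.6111² / (2 × 4.998) = 557.484 / 9.996 = 55.771 m.
Total = 9.444 + 55.771 = 65.215 m.

Total stopping distance ≈ 65 m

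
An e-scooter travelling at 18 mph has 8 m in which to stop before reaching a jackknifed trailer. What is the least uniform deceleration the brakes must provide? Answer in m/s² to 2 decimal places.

18 mph × 0.44704 = 8.0467 m/s.
v² = 2a·d ⇒ a = v²/(2d) = 8.0467² / (2 × 8.000) = 64.749 / 16.000 = 4.0468 m/s².

Required deceleration ≈ 4.05 m/s²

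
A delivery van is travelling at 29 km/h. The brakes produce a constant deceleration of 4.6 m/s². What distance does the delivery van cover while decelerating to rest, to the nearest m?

Braking distance ≈ 7 m

29 km/h ÷ 3.6 = 8.0556 m/s.
Braking distance = v²/(2a) = 8.0556² / (2 × 4.600) = 64.893 / 9.200 = 7.054 m.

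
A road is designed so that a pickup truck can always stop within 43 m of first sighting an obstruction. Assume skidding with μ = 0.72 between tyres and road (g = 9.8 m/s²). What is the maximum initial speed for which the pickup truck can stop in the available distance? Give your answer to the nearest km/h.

Maximum speed ≈ 89 km/h

a = μg = 0.72 × 9.8 = 7.056 m/s².
v²/(2a) = d ⇒ v = √(2 × 7.056 × 43) = √606.82 = 24.6337 m/s.
24.6337 m/s × 3.6 = 88.681 km/h.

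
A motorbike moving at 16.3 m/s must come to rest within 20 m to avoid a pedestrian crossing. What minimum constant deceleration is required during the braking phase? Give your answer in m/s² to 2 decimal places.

Required deceleration ≈ 6.64 m/s²

v² = 2a·d ⇒ a = v²/(2d) = 16.3000² / (2 × 20.000) = 265.690 / 40.000 = 6.6422 m/s².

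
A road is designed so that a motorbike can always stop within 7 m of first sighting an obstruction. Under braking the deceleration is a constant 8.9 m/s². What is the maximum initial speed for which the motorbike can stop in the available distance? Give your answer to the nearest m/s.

v²/(2a) = d ⇒ v = √(2 × 8.900 × 7) = √124.60 = 11.1624 m/s.

Maximum speed ≈ 11 m/s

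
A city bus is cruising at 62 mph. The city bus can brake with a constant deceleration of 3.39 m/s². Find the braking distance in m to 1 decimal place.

Braking distance ≈ 113.3 m

62 mph × 0.44704 = 27.7165 m/s.
Braking distance = v²/(2a) = 27.7165² / (2 × 3.390) = 768.204 / 6.780 = 113.304 m.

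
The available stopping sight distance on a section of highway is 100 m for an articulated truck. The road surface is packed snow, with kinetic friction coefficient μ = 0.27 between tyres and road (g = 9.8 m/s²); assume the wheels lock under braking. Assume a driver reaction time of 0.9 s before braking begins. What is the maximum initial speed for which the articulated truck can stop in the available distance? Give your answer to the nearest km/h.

a = μg = 0.27 × 9.8 = 2.646 m/s².
Stopping distance: v·t_r + v²/(2a) = 100 with t_r = 0.9 s and a = 2.646 m/s².
So v² + 4.763 v − 529.20 = 0.
Positive root: v = −a·t_r + √((a·t_r)² + 2a·d) = −2.381 + √(5.669 + 529.20) = 20.7462 m/s.
20.7462 m/s × 3.6 = 74.686 km/h.

Maximum speed ≈ 75 km/h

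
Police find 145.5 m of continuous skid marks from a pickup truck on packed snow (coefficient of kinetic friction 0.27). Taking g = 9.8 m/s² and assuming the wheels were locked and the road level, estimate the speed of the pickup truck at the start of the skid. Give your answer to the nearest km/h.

Initial speed ≈ 100 km/h

Deceleration a = μg = 0.27 × 9.8 = 2.646 m/s².
v = √(2a·d) = √(2 × 2.646 × 145.5) = √769.986 = 27.7486 m/s.
= 27.7486 × 3.6 = 99.895 km/h.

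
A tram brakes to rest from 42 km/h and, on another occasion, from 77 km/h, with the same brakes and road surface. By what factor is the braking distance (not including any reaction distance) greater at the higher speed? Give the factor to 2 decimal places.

Factor ≈ 3.36

Braking distance d = v²/(2a), so with a fixed, d ∝ v².
Factor = (77/42)² = 1.8333² = 3.3610.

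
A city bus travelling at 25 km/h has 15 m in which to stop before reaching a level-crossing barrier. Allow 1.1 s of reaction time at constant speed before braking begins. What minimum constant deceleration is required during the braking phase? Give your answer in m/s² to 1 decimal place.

25 km/h ÷ 3.6 = 6.9444 m/s.
Distance covered during reaction = 6.9444 × 1.1 = 7.639 m.
Distance available for braking: 15 − 7.639 = 7.361 m.
v² = 2a·d ⇒ a = v²/(2d) = 6.9444² / (2 × 7.361) = 48.225 / 14.722 = 3.2757 m/s².

Required deceleration ≈ 3.3 m/s²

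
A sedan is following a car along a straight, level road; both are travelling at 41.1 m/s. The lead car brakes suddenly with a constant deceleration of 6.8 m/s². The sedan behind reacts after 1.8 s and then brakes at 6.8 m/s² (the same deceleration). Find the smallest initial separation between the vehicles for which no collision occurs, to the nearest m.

Leader travels v²/(2a_L) = 1689.210 / 13.600 = 124.207 m before stopping.
Follower covers v·t_r = 41.1000 × 1.8 = 73.980 m while reacting, then v²/(2a_F) = 1689.210 / 13.600 = 124.207 m while braking, for a total of 73.980 + 124.207 = 198.187 m.
Since a_F ≤ a_L and the follower starts braking later, the follower is never slower than the leader, so the closest approach is when both have stopped.
Minimum gap = 198.187 − 124.207 = 73.980 m.

Minimum gap ≈ 74 m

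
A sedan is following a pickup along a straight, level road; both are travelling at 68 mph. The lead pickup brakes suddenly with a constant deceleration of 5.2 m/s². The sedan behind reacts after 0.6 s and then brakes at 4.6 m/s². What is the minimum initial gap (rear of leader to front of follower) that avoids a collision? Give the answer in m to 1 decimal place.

Minimum gap ≈ 29.8 m

68 mph × 0.44704 = 30.3987 m/s.
Leader travels v²/(2a_L) = 924.081 / 10.400 = 88.854 m before stopping.
Follower covers v·t_r = 30.3987 × 0.6 = 18.239 m while reacting, then v²/(2a_F) = 924.081 / 9.200 = 100.444 m while braking, for a total of 18.239 + 100.444 = 118.683 m.
Since a_F ≤ a_L and the follower starts braking later, the follower is never slower than the leader, so the closest approach is when both have stopped.
Minimum gap = 118.683 − 88.854 = 29.829 m.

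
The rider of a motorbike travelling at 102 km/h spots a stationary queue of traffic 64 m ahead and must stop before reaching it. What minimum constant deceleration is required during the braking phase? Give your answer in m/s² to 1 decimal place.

102 km/h ÷ 3.6 = 28.3333 m/s.
v² = 2a·d ⇒ a = v²/(2d) = 28.3333² / (2 × 64.000) = 802.776 / 128.000 = 6.2717 m/s².

Required deceleration ≈ 6.3 m/s²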